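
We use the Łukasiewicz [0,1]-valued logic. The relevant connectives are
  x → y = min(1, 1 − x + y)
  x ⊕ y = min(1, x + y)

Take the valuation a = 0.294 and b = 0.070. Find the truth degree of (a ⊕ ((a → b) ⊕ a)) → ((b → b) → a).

0.294

a → b = min(1, 1 − 0.294 + 0.070) = min(1, 0.776) = 0.776
(a → b) ⊕ a = min(1, 0.776 + 0.294) = min(1, 1.070) = 1.000
a ⊕ ((a → b) ⊕ a) = min(1, 0.294 + 1.000) = min(1, 1.294) = 1.000
b → b = min(1, 1 − 0.070 + 0.070) = min(1, 1.000) = 1.000
(b → b) → a = min(1, 1 − 1.000 + 0.294) = min(1, 0.294) = 0.294
(a ⊕ ((a → b) ⊕ a)) → ((b → b) → a) = min(1, 1 − 1.000 + 0.294) = min(1, 0.294) = 0.294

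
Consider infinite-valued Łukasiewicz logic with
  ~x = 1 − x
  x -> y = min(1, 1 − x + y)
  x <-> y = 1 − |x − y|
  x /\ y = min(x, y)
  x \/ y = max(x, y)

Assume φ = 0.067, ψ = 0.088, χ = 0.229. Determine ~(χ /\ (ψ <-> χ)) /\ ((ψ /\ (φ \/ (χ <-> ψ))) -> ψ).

ψ <-> χ = 1 − |0.088 − 0.229| = 1 − 0.141 = 0.859
χ /\ (ψ <-> χ) = min(0.229, 0.859) = 0.229
~(χ /\ (ψ <-> χ)) = 1 − 0.229 = 0.771
χ <-> ψ = 1 − |0.229 − 0.088| = 1 − 0.141 = 0.859
φ \/ (χ <-> ψ) = max(0.067, 0.859) = 0.859
ψ /\ (φ \/ (χ <-> ψ)) = min(0.088, 0.859) = 0.088
(ψ /\ (φ \/ (χ <-> ψ))) -> ψ = min(1, 1 − 0.088 + 0.088) = min(1, 1.000) = 1.000
~(χ /\ (ψ <-> χ)) /\ ((ψ /\ (φ \/ (χ <-> ψ))) -> ψ) = min(0.771, 1.000) = 0.771

0.771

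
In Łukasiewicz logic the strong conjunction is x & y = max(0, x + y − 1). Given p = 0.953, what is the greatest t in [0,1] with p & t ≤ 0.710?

0.757

The residuum of the Łukasiewicz t-norm gives the supremum: min(1, 1 − 0.953 + 0.710).
1 − 0.953 + 0.710 = 0.757, so t = min(1, 0.757) = 0.757.
Check: 0.953 & 0.757 = max(0, 0.710) = 0.710 ≤ 0.710.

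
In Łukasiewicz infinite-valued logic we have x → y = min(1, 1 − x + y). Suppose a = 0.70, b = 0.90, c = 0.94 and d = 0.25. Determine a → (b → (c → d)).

0.71

c → d = min(1, 1 − 0.94 + 0.25) = min(1, 0.31) = 0.31
b → (c → d) = min(1, 1 − 0.90 + 0.31) = min(1, 0.41) = 0.41
a → (b → (c → d)) = min(1, 1 − 0.70 + 0.41) = min(1, 0.71) = 0.71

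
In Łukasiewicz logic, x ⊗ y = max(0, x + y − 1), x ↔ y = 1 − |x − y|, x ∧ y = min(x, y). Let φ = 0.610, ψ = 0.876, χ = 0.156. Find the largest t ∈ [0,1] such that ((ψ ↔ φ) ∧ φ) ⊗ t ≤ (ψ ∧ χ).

0.546

ψ ↔ φ = 1 − |0.876 − 0.610| = 1 − 0.266 = 0.734
(ψ ↔ φ) ∧ φ = min(0.734, 0.610) = 0.610
So the left factor is (ψ ↔ φ) ∧ φ = 0.610.
ψ ∧ χ = min(0.876, 0.156) = 0.156
So the right-hand bound is ψ ∧ χ = 0.156.
The residuum of the Łukasiewicz t-norm gives the supremum: min(1, 1 − 0.610 + 0.156).
1 − 0.610 + 0.156 = 0.546, so t = min(1, 0.546) = 0.546.
Check: 0.610 ⊗ 0.546 = max(0, 0.156) = 0.156 ≤ 0.156.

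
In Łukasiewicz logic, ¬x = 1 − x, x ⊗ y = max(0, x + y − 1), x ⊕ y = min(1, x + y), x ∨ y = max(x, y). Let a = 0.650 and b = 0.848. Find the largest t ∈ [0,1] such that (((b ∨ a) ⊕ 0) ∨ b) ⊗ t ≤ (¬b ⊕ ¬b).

0.456

b ∨ a = max(0.848, 0.650) = 0.848
(b ∨ a) ⊕ 0 = min(1, 0.848 + 0.000) = min(1, 0.848) = 0.848
((b ∨ a) ⊕ 0) ∨ b = max(0.848, 0.848) = 0.848
So the left factor is ((b ∨ a) ⊕ 0) ∨ b = 0.848.
¬b = 1 − 0.848 = 0.152
¬b ⊕ ¬b = min(1, 0.152 + 0.152) = min(1, 0.304) = 0.304
So the right-hand bound is ¬b ⊕ ¬b = 0.304.
The residuum of the Łukasiewicz t-norm gives the supremum: min(1, 1 − 0.848 + 0.304).
1 − 0.848 + 0.304 = 0.456, so t = min(1, 0.456) = 0.456.
Check: 0.848 ⊗ 0.456 = max(0, 0.304) = 0.304 ≤ 0.304.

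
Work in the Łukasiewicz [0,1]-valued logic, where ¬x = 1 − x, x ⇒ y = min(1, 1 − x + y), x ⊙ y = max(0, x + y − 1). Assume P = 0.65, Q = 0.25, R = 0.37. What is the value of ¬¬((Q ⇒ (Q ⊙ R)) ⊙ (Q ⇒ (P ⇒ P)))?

Q ⊙ R = max(0, 0.25 + 0.37 − 1) = max(0, -0.38) = 0.00
Q ⇒ (Q ⊙ R) = min(1, 1 − 0.25 + 0.00) = min(1, 0.75) = 0.75
P ⇒ P = min(1, 1 − 0.65 + 0.65) = min(1, 1.00) = 1.00
Q ⇒ (P ⇒ P) = min(1, 1 − 0.25 + 1.00) = min(1, 1.75) = 1.00
(Q ⇒ (Q ⊙ R)) ⊙ (Q ⇒ (P ⇒ P)) = max(0, 0.75 + 1.00 − 1) = max(0, 0.75) = 0.75
¬((Q ⇒ (Q ⊙ R)) ⊙ (Q ⇒ (P ⇒ P))) = 1 − 0.75 = 0.25
¬¬((Q ⇒ (Q ⊙ R)) ⊙ (Q ⇒ (P ⇒ P))) = 1 − 0.25 = 0.75

0.75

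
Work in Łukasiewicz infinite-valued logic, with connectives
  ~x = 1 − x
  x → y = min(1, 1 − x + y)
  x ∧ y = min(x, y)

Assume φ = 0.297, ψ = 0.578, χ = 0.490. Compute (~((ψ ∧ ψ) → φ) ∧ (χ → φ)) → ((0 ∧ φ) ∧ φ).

0.719

ψ ∧ ψ = min(0.578, 0.578) = 0.578
(ψ ∧ ψ) → φ = min(1, 1 − 0.578 + 0.297) = min(1, 0.719) = 0.719
~((ψ ∧ ψ) → φ) = 1 − 0.719 = 0.281
χ → φ = min(1, 1 − 0.490 + 0.297) = min(1, 0.807) = 0.807
~((ψ ∧ ψ) → φ) ∧ (χ → φ) = min(0.281, 0.807) = 0.281
0 ∧ φ = min(0.000, 0.297) = 0.000
(0 ∧ φ) ∧ φ = min(0.000, 0.297) = 0.000
(~((ψ ∧ ψ) → φ) ∧ (χ → φ)) → ((0 ∧ φ) ∧ φ) = min(1, 1 − 0.281 + 0.000) = min(1, 0.719) = 0.719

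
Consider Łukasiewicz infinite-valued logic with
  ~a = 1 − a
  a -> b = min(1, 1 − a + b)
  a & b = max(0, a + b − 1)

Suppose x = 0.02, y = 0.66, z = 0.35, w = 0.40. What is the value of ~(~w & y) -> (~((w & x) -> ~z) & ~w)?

0.26

~w = 1 − 0.40 = 0.60
~w & y = max(0, 0.60 + 0.66 − 1) = max(0, 0.26) = 0.26
~(~w & y) = 1 − 0.26 = 0.74
w & x = max(0, 0.40 + 0.02 − 1) = max(0, -0.58) = 0.00
~z = 1 − 0.35 = 0.65
(w & x) -> ~z = min(1, 1 − 0.00 + 0.65) = min(1, 1.65) = 1.00
~((w & x) -> ~z) = 1 − 1.00 = 0.00
~((w & x) -> ~z) & ~w = max(0, 0.00 + 0.60 − 1) = max(0, -0.40) = 0.00
~(~w & y) -> (~((w & x) -> ~z) & ~w) = min(1, 1 − 0.74 + 0.00) = min(1, 0.26) = 0.26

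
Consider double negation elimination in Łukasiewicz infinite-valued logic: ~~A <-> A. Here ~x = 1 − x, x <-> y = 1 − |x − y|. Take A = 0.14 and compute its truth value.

~A = 1 − 0.14 = 0.86
~~A = 1 − 0.86 = 0.14
~~A <-> A = 1 − |0.14 − 0.14| = 1 − 0.00 = 1.00
(As expected: always 1 in Ł∞ since negation is involutive.)

1.00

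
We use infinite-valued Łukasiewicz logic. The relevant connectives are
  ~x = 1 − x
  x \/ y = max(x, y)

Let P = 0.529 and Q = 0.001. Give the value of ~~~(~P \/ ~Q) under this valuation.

0.001

~P = 1 − 0.529 = 0.471
~Q = 1 − 0.001 = 0.999
~P \/ ~Q = max(0.471, 0.999) = 0.999
~(~P \/ ~Q) = 1 − 0.999 = 0.001
~~(~P \/ ~Q) = 1 − 0.001 = 0.999
~~~(~P \/ ~Q) = 1 − 0.999 = 0.001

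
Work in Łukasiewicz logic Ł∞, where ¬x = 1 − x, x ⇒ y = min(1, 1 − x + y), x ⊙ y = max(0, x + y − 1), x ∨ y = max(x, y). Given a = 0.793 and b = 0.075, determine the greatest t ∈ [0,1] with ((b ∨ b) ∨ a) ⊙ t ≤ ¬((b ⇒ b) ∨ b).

0.207

b ∨ b = max(0.075, 0.075) = 0.075
(b ∨ b) ∨ a = max(0.075, 0.793) = 0.793
So the left factor is (b ∨ b) ∨ a = 0.793.
b ⇒ b = min(1, 1 − 0.075 + 0.075) = min(1, 1.000) = 1.000
(b ⇒ b) ∨ b = max(1.000, 0.075) = 1.000
¬((b ⇒ b) ∨ b) = 1 − 1.000 = 0.000
So the right-hand bound is ¬((b ⇒ b) ∨ b) = 0.000.
The residuum of the Łukasiewicz t-norm gives the supremum: min(1, 1 − 0.793 + 0.000).
1 − 0.793 + 0.000 = 0.207, so t = min(1, 0.207) = 0.207.
Check: 0.793 ⊙ 0.207 = max(0, 0.000) = 0.000 ≤ 0.000.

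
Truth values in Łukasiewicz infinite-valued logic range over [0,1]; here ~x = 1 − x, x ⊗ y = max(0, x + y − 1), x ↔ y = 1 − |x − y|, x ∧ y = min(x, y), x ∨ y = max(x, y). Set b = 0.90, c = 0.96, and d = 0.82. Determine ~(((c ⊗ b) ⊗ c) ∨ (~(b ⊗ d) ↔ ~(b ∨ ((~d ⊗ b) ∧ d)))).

c ⊗ b = max(0, 0.96 + 0.90 − 1) = max(0, 0.86) = 0.86
(c ⊗ b) ⊗ c = max(0, 0.86 + 0.96 − 1) = max(0, 0.82) = 0.82
b ⊗ d = max(0, 0.90 + 0.82 − 1) = max(0, 0.72) = 0.72
~(b ⊗ d) = 1 − 0.72 = 0.28
~d = 1 − 0.82 = 0.18
~d ⊗ b = max(0, 0.18 + 0.90 − 1) = max(0, 0.08) = 0.08
(~d ⊗ b) ∧ d = min(0.08, 0.82) = 0.08
b ∨ ((~d ⊗ b) ∧ d) = max(0.90, 0.08) = 0.90
~(b ∨ ((~d ⊗ b) ∧ d)) = 1 − 0.90 = 0.10
~(b ⊗ d) ↔ ~(b ∨ ((~d ⊗ b) ∧ d)) = 1 − |0.28 − 0.10| = 1 − 0.18 = 0.82
((c ⊗ b) ⊗ c) ∨ (~(b ⊗ d) ↔ ~(b ∨ ((~d ⊗ b) ∧ d))) = max(0.82, 0.82) = 0.82
~(((c ⊗ b) ⊗ c) ∨ (~(b ⊗ d) ↔ ~(b ∨ ((~d ⊗ b) ∧ d)))) = 1 − 0.82 = 0.18

0.18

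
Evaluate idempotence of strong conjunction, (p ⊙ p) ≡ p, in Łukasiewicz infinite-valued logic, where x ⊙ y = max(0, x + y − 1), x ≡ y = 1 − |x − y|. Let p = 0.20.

p ⊙ p = max(0, 0.20 + 0.20 − 1) = max(0, -0.60) = 0.00
(p ⊙ p) ≡ p = 1 − |0.00 − 0.20| = 1 − 0.20 = 0.80
(The value 0.80 < 1 shows this instance is not satisfied; fails in Ł∞ since a ⊗ a = max(0, 2a−1) ≠ a in general.)

0.80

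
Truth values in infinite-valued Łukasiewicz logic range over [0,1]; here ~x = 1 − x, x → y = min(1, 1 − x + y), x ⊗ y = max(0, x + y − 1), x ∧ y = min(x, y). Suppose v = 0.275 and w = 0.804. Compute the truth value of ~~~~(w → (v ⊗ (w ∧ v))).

w ∧ v = min(0.804, 0.275) = 0.275
v ⊗ (w ∧ v) = max(0, 0.275 + 0.275 − 1) = max(0, -0.450) = 0.000
w → (v ⊗ (w ∧ v)) = min(1, 1 − 0.804 + 0.000) = min(1, 0.196) = 0.196
~(w → (v ⊗ (w ∧ v))) = 1 − 0.196 = 0.804
~~(w → (v ⊗ (w ∧ v))) = 1 − 0.804 = 0.196
~~~(w → (v ⊗ (w ∧ v))) = 1 − 0.196 = 0.804
~~~~(w → (v ⊗ (w ∧ v))) = 1 − 0.804 = 0.196

0.196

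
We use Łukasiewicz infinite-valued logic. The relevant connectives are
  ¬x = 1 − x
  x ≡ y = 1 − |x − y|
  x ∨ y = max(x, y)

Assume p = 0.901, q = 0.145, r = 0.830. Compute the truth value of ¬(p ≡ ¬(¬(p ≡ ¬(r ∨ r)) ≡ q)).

r ∨ r = max(0.830, 0.830) = 0.830
¬(r ∨ r) = 1 − 0.830 = 0.170
p ≡ ¬(r ∨ r) = 1 − |0.901 − 0.170| = 1 − 0.731 = 0.269
¬(p ≡ ¬(r ∨ r)) = 1 − 0.269 = 0.731
¬(p ≡ ¬(r ∨ r)) ≡ q = 1 − |0.731 − 0.145| = 1 − 0.586 = 0.414
¬(¬(p ≡ ¬(r ∨ r)) ≡ q) = 1 − 0.414 = 0.586
p ≡ ¬(¬(p ≡ ¬(r ∨ r)) ≡ q) = 1 − |0.901 − 0.586| = 1 − 0.315 = 0.685
¬(p ≡ ¬(¬(p ≡ ¬(r ∨ r)) ≡ q)) = 1 − 0.685 = 0.315

0.315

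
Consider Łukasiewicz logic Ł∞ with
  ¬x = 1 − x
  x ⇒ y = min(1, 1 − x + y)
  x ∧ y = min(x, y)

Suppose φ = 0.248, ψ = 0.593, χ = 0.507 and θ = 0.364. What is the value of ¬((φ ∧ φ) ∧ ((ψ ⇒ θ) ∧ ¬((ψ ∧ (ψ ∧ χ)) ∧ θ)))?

φ ∧ φ = min(0.248, 0.248) = 0.248
ψ ⇒ θ = min(1, 1 − 0.593 + 0.364) = min(1, 0.771) = 0.771
ψ ∧ χ = min(0.593, 0.507) = 0.507
ψ ∧ (ψ ∧ χ) = min(0.593, 0.507) = 0.507
(ψ ∧ (ψ ∧ χ)) ∧ θ = min(0.507, 0.364) = 0.364
¬((ψ ∧ (ψ ∧ χ)) ∧ θ) = 1 − 0.364 = 0.636
(ψ ⇒ θ) ∧ ¬((ψ ∧ (ψ ∧ χ)) ∧ θ) = min(0.771, 0.636) = 0.636
(φ ∧ φ) ∧ ((ψ ⇒ θ) ∧ ¬((ψ ∧ (ψ ∧ χ)) ∧ θ)) = min(0.248, 0.636) = 0.248
¬((φ ∧ φ) ∧ ((ψ ⇒ θ) ∧ ¬((ψ ∧ (ψ ∧ χ)) ∧ θ))) = 1 − 0.248 = 0.752

0.752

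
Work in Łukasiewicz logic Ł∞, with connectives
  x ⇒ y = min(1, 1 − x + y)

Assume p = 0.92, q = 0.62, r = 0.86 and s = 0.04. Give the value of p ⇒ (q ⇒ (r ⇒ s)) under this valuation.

0.64

r ⇒ s = min(1, 1 − 0.86 + 0.04) = min(1, 0.18) = 0.18
q ⇒ (r ⇒ s) = min(1, 1 − 0.62 + 0.18) = min(1, 0.56) = 0.56
p ⇒ (q ⇒ (r ⇒ s)) = min(1, 1 − 0.92 + 0.56) = min(1, 0.64) = 0.64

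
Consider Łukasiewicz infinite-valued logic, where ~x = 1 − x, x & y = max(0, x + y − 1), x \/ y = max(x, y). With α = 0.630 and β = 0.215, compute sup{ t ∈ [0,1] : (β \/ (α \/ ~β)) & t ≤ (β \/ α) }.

0.845

~β = 1 − 0.215 = 0.785
α \/ ~β = max(0.630, 0.785) = 0.785
β \/ (α \/ ~β) = max(0.215, 0.785) = 0.785
So the left factor is β \/ (α \/ ~β) = 0.785.
β \/ α = max(0.215, 0.630) = 0.630
So the right-hand bound is β \/ α = 0.630.
The residuum of the Łukasiewicz t-norm gives the supremum: min(1, 1 − 0.785 + 0.630).
1 − 0.785 + 0.630 = 0.845, so t = min(1, 0.845) = 0.845.
Check: 0.785 & 0.845 = max(0, 0.630) = 0.630 ≤ 0.630.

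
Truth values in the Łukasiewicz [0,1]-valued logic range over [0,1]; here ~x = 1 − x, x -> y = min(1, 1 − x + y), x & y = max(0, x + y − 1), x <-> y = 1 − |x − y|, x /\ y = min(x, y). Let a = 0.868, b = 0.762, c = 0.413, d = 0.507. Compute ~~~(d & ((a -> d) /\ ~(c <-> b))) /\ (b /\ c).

a -> d = min(1, 1 − 0.868 + 0.507) = min(1, 0.639) = 0.639
c <-> b = 1 − |0.413 − 0.762| = 1 − 0.349 = 0.651
~(c <-> b) = 1 − 0.651 = 0.349
(a -> d) /\ ~(c <-> b) = min(0.639, 0.349) = 0.349
d & ((a -> d) /\ ~(c <-> b)) = max(0, 0.507 + 0.349 − 1) = max(0, -0.144) = 0.000
~(d & ((a -> d) /\ ~(c <-> b))) = 1 − 0.000 = 1.000
~~(d & ((a -> d) /\ ~(c <-> b))) = 1 − 1.000 = 0.000
~~~(d & ((a -> d) /\ ~(c <-> b))) = 1 − 0.000 = 1.000
b /\ c = min(0.762, 0.413) = 0.413
~~~(d & ((a -> d) /\ ~(c <-> b))) /\ (b /\ c) = min(1.000, 0.413) = 0.413

0.413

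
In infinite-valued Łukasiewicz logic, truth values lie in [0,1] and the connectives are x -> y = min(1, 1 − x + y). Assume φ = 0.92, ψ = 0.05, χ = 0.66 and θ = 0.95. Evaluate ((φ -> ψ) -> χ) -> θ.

φ -> ψ = min(1, 1 − 0.92 + 0.05) = min(1, 0.13) = 0.13
(φ -> ψ) -> χ = min(1, 1 − 0.13 + 0.66) = min(1, 1.53) = 1.00
((φ -> ψ) -> χ) -> θ = min(1, 1 − 1.00 + 0.95) = min(1, 0.95) = 0.95

0.95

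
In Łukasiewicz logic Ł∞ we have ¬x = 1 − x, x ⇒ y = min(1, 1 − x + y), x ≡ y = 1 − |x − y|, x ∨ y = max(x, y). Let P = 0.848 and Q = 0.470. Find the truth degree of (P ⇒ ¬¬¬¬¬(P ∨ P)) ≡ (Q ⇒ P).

0.304

P ∨ P = max(0.848, 0.848) = 0.848
¬(P ∨ P) = 1 − 0.848 = 0.152
¬¬(P ∨ P) = 1 − 0.152 = 0.848
¬¬¬(P ∨ P) = 1 − 0.848 = 0.152
¬¬¬¬(P ∨ P) = 1 − 0.152 = 0.848
¬¬¬¬¬(P ∨ P) = 1 − 0.848 = 0.152
P ⇒ ¬¬¬¬¬(P ∨ P) = min(1, 1 − 0.848 + 0.152) = min(1, 0.304) = 0.304
Q ⇒ P = min(1, 1 − 0.470 + 0.848) = min(1, 1.378) = 1.000
(P ⇒ ¬¬¬¬¬(P ∨ P)) ≡ (Q ⇒ P) = 1 − |0.304 − 1.000| = 1 − 0.696 = 0.304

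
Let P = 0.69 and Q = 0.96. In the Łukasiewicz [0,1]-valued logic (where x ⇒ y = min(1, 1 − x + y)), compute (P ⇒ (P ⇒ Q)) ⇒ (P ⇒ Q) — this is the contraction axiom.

1.00

P ⇒ Q = min(1, 1 − 0.69 + 0.96) = min(1, 1.27) = 1.00
P ⇒ (P ⇒ Q) = min(1, 1 − 0.69 + 1.00) = min(1, 1.31) = 1.00
(P ⇒ (P ⇒ Q)) ⇒ (P ⇒ Q) = min(1, 1 − 1.00 + 1.00) = min(1, 1.00) = 1.00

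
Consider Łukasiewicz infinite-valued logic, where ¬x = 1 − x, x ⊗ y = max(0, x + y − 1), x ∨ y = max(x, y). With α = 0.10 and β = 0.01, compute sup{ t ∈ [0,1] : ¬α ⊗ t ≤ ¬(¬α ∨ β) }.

¬α = 1 − 0.10 = 0.90
So the left factor is ¬α = 0.90.
¬α ∨ β = max(0.90, 0.01) = 0.90
¬(¬α ∨ β) = 1 − 0.90 = 0.10
So the right-hand bound is ¬(¬α ∨ β) = 0.10.
The residuum of the Łukasiewicz t-norm gives the supremum: min(1, 1 − 0.90 + 0.10).
1 − 0.90 + 0.10 = 0.20, so t = min(1, 0.20) = 0.20.
Check: 0.90 ⊗ 0.20 = max(0, 0.10) = 0.10 ≤ 0.10.

0.20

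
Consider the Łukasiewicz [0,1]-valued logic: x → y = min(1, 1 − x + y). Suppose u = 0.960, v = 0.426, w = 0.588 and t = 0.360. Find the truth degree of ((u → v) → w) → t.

0.360

u → v = min(1, 1 − 0.960 + 0.426) = min(1, 0.466) = 0.466
(u → v) → w = min(1, 1 − 0.466 + 0.588) = min(1, 1.122) = 1.000
((u → v) → w) → t = min(1, 1 − 1.000 + 0.360) = min(1, 0.360) = 0.360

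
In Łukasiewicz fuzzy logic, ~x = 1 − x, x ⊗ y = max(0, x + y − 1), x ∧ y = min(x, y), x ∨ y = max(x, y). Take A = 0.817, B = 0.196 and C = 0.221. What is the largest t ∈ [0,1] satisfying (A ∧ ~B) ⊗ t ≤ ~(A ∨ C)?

~B = 1 − 0.196 = 0.804
A ∧ ~B = min(0.817, 0.804) = 0.804
So the left factor is A ∧ ~B = 0.804.
A ∨ C = max(0.817, 0.221) = 0.817
~(A ∨ C) = 1 − 0.817 = 0.183
So the right-hand bound is ~(A ∨ C) = 0.183.
The residuum of the Łukasiewicz t-norm gives the supremum: min(1, 1 − 0.804 + 0.183).
1 − 0.804 + 0.183 = 0.379, so t = min(1, 0.379) = 0.379.
Check: 0.804 ⊗ 0.379 = max(0, 0.183) = 0.183 ≤ 0.183.

0.379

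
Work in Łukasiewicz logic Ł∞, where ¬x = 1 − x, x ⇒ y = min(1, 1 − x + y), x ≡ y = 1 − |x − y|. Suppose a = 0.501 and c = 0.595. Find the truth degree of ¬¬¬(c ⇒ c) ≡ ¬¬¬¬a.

c ⇒ c = min(1, 1 − 0.595 + 0.595) = min(1, 1.000) = 1.000
¬(c ⇒ c) = 1 − 1.000 = 0.000
¬¬(c ⇒ c) = 1 − 0.000 = 1.000
¬¬¬(c ⇒ c) = 1 − 1.000 = 0.000
¬a = 1 − 0.501 = 0.499
¬¬a = 1 − 0.499 = 0.501
¬¬¬a = 1 − 0.501 = 0.499
¬¬¬¬a = 1 − 0.499 = 0.501
¬¬¬(c ⇒ c) ≡ ¬¬¬¬a = 1 − |0.000 − 0.501| = 1 − 0.501 = 0.499

0.499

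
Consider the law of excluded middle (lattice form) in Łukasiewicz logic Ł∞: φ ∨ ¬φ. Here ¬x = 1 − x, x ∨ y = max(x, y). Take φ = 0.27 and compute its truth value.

0.73

¬φ = 1 − 0.27 = 0.73
φ ∨ ¬φ = max(0.27, 0.73) = 0.73
(The value 0.73 < 1 shows this instance is not satisfied; not a Ł∞-tautology — its value is max(a, 1−a).)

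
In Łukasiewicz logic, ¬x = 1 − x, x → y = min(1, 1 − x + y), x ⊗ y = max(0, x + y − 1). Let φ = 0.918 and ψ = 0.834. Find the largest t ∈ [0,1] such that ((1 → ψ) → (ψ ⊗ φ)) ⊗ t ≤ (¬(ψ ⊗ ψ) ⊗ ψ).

1 → ψ = min(1, 1 − 1.000 + 0.834) = min(1, 0.834) = 0.834
ψ ⊗ φ = max(0, 0.834 + 0.918 − 1) = max(0, 0.752) = 0.752
(1 → ψ) → (ψ ⊗ φ) = min(1, 1 − 0.834 + 0.752) = min(1, 0.918) = 0.918
So the left factor is (1 → ψ) → (ψ ⊗ φ) = 0.918.
ψ ⊗ ψ = max(0, 0.834 + 0.834 − 1) = max(0, 0.668) = 0.668
¬(ψ ⊗ ψ) = 1 − 0.668 = 0.332
¬(ψ ⊗ ψ) ⊗ ψ = max(0, 0.332 + 0.834 − 1) = max(0, 0.166) = 0.166
So the right-hand bound is ¬(ψ ⊗ ψ) ⊗ ψ = 0.166.
The residuum of the Łukasiewicz t-norm gives the supremum: min(1, 1 − 0.918 + 0.166).
1 − 0.918 + 0.166 = 0.248, so t = min(1, 0.248) = 0.248.
Check: 0.918 ⊗ 0.248 = max(0, 0.166) = 0.166 ≤ 0.166.

0.248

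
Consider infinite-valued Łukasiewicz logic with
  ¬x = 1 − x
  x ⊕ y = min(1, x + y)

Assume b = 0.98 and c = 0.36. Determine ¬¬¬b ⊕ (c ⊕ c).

¬b = 1 − 0.98 = 0.02
¬¬b = 1 − 0.02 = 0.98
¬¬¬b = 1 − 0.98 = 0.02
c ⊕ c = min(1, 0.36 + 0.36) = min(1, 0.72) = 0.72
¬¬¬b ⊕ (c ⊕ c) = min(1, 0.02 + 0.72) = min(1, 0.74) = 0.74

0.74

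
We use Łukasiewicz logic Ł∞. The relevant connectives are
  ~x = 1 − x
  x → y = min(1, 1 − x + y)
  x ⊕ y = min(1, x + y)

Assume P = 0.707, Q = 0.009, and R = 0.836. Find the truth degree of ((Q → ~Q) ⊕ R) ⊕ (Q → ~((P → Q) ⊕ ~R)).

~Q = 1 − 0.009 = 0.991
Q → ~Q = min(1, 1 − 0.009 + 0.991) = min(1, 1.982) = 1.000
(Q → ~Q) ⊕ R = min(1, 1.000 + 0.836) = min(1, 1.836) = 1.000
P → Q = min(1, 1 − 0.707 + 0.009) = min(1, 0.302) = 0.302
~R = 1 − 0.836 = 0.164
(P → Q) ⊕ ~R = min(1, 0.302 + 0.164) = min(1, 0.466) = 0.466
~((P → Q) ⊕ ~R) = 1 − 0.466 = 0.534
Q → ~((P → Q) ⊕ ~R) = min(1, 1 − 0.009 + 0.534) = min(1, 1.525) = 1.000
((Q → ~Q) ⊕ R) ⊕ (Q → ~((P → Q) ⊕ ~R)) = min(1, 1.000 + 1.000) = min(1, 2.000) = 1.000

1.000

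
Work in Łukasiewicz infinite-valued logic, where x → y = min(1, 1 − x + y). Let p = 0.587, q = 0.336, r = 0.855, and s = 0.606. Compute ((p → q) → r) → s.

0.606

p → q = min(1, 1 − 0.587 + 0.336) = min(1, 0.749) = 0.749
(p → q) → r = min(1, 1 − 0.749 + 0.855) = min(1, 1.106) = 1.000
((p → q) → r) → s = min(1, 1 − 1.000 + 0.606) = min(1, 0.606) = 0.606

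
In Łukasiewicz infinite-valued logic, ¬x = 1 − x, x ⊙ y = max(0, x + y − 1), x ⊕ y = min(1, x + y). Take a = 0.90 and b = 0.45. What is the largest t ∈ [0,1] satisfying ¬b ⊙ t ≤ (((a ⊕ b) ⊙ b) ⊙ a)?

¬b = 1 − 0.45 = 0.55
So the left factor is ¬b = 0.55.
a ⊕ b = min(1, 0.90 + 0.45) = min(1, 1.35) = 1.00
(a ⊕ b) ⊙ b = max(0, 1.00 + 0.45 − 1) = max(0, 0.45) = 0.45
((a ⊕ b) ⊙ b) ⊙ a = max(0, 0.45 + 0.90 − 1) = max(0, 0.35) = 0.35
So the right-hand bound is ((a ⊕ b) ⊙ b) ⊙ a = 0.35.
The residuum of the Łukasiewicz t-norm gives the supremum: min(1, 1 − 0.55 + 0.35).
1 − 0.55 + 0.35 = 0.80, so t = min(1, 0.80) = 0.80.
Check: 0.55 ⊙ 0.80 = max(0, 0.35) = 0.35 ≤ 0.35.

0.80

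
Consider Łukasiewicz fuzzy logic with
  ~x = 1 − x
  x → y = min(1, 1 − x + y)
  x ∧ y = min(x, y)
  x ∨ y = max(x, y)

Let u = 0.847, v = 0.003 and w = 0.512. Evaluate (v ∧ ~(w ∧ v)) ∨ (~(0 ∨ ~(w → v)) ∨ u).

0.847

w ∧ v = min(0.512, 0.003) = 0.003
~(w ∧ v) = 1 − 0.003 = 0.997
v ∧ ~(w ∧ v) = min(0.003, 0.997) = 0.003
w → v = min(1, 1 − 0.512 + 0.003) = min(1, 0.491) = 0.491
~(w → v) = 1 − 0.491 = 0.509
0 ∨ ~(w → v) = max(0.000, 0.509) = 0.509
~(0 ∨ ~(w → v)) = 1 − 0.509 = 0.491
~(0 ∨ ~(w → v)) ∨ u = max(0.491, 0.847) = 0.847
(v ∧ ~(w ∧ v)) ∨ (~(0 ∨ ~(w → v)) ∨ u) = max(0.003, 0.847) = 0.847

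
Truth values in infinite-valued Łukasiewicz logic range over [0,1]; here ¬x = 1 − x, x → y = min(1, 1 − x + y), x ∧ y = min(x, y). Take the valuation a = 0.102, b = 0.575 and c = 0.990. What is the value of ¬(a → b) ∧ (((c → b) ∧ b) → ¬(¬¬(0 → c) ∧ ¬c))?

a → b = min(1, 1 − 0.102 + 0.575) = min(1, 1.473) = 1.000
¬(a → b) = 1 − 1.000 = 0.000
c → b = min(1, 1 − 0.990 + 0.575) = min(1, 0.585) = 0.585
(c → b) ∧ b = min(0.585, 0.575) = 0.575
0 → c = min(1, 1 − 0.000 + 0.990) = min(1, 1.990) = 1.000
¬(0 → c) = 1 − 1.000 = 0.000
¬¬(0 → c) = 1 − 0.000 = 1.000
¬c = 1 − 0.990 = 0.010
¬¬(0 → c) ∧ ¬c = min(1.000, 0.010) = 0.010
¬(¬¬(0 → c) ∧ ¬c) = 1 − 0.010 = 0.990
((c → b) ∧ b) → ¬(¬¬(0 → c) ∧ ¬c) = min(1, 1 − 0.575 + 0.990) = min(1, 1.415) = 1.000
¬(a → b) ∧ (((c → b) ∧ b) → ¬(¬¬(0 → c) ∧ ¬c)) = min(0.000, 1.000) = 0.000

0.000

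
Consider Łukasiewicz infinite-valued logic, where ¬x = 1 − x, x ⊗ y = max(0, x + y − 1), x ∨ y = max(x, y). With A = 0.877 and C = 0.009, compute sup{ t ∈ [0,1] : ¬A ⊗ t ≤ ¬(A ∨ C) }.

1.000

¬A = 1 − 0.877 = 0.123
So the left factor is ¬A = 0.123.
A ∨ C = max(0.877, 0.009) = 0.877
¬(A ∨ C) = 1 − 0.877 = 0.123
So the right-hand bound is ¬(A ∨ C) = 0.123.
The residuum of the Łukasiewicz t-norm gives the supremum: min(1, 1 − 0.123 + 0.123).
1 − 0.123 + 0.123 = 1.000, so t = min(1, 1.000) = 1.000.
Check: 0.123 ⊗ 1.000 = max(0, 0.123) = 0.123 ≤ 0.123.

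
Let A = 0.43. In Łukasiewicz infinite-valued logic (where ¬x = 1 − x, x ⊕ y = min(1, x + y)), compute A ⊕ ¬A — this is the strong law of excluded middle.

¬A = 1 − 0.43 = 0.57
A ⊕ ¬A = min(1, 0.43 + 0.57) = min(1, 1.00) = 1.00
(As expected: always 1 in Ł∞ since a ⊕ (1−a) = 1.)

1.00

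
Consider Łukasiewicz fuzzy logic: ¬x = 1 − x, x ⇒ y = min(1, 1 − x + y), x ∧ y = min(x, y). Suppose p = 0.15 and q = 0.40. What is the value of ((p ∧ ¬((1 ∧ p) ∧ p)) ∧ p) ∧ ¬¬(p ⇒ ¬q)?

1 ∧ p = min(1.00, 0.15) = 0.15
(1 ∧ p) ∧ p = min(0.15, 0.15) = 0.15
¬((1 ∧ p) ∧ p) = 1 − 0.15 = 0.85
p ∧ ¬((1 ∧ p) ∧ p) = min(0.15, 0.85) = 0.15
(p ∧ ¬((1 ∧ p) ∧ p)) ∧ p = min(0.15, 0.15) = 0.15
¬q = 1 − 0.40 = 0.60
p ⇒ ¬q = min(1, 1 − 0.15 + 0.60) = min(1, 1.45) = 1.00
¬(p ⇒ ¬q) = 1 − 1.00 = 0.00
¬¬(p ⇒ ¬q) = 1 − 0.00 = 1.00
((p ∧ ¬((1 ∧ p) ∧ p)) ∧ p) ∧ ¬¬(p ⇒ ¬q) = min(0.15, 1.00) = 0.15

0.15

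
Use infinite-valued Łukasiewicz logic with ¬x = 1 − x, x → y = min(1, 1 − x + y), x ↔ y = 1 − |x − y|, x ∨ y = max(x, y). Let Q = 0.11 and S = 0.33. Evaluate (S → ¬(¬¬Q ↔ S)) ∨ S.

0.89

¬Q = 1 − 0.11 = 0.89
¬¬Q = 1 − 0.89 = 0.11
¬¬Q ↔ S = 1 − |0.11 − 0.33| = 1 − 0.22 = 0.78
¬(¬¬Q ↔ S) = 1 − 0.78 = 0.22
S → ¬(¬¬Q ↔ S) = min(1, 1 − 0.33 + 0.22) = min(1, 0.89) = 0.89
(S → ¬(¬¬Q ↔ S)) ∨ S = max(0.89, 0.33) = 0.89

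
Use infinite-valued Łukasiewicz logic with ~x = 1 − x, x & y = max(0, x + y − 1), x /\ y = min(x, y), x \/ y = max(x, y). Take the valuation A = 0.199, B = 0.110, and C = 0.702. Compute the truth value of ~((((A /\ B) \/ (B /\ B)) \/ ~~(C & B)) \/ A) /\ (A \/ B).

A /\ B = min(0.199, 0.110) = 0.110
B /\ B = min(0.110, 0.110) = 0.110
(A /\ B) \/ (B /\ B) = max(0.110, 0.110) = 0.110
C & B = max(0, 0.702 + 0.110 − 1) = max(0, -0.188) = 0.000
~(C & B) = 1 − 0.000 = 1.000
~~(C & B) = 1 − 1.000 = 0.000
((A /\ B) \/ (B /\ B)) \/ ~~(C & B) = max(0.110, 0.000) = 0.110
(((A /\ B) \/ (B /\ B)) \/ ~~(C & B)) \/ A = max(0.110, 0.199) = 0.199
~((((A /\ B) \/ (B /\ B)) \/ ~~(C & B)) \/ A) = 1 − 0.199 = 0.801
A \/ B = max(0.199, 0.110) = 0.199
~((((A /\ B) \/ (B /\ B)) \/ ~~(C & B)) \/ A) /\ (A \/ B) = min(0.801, 0.199) = 0.199

0.199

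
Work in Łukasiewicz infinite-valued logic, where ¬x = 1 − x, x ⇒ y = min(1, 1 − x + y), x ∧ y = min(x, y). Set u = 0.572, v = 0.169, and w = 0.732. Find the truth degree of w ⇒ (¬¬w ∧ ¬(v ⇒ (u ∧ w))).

0.268

¬w = 1 − 0.732 = 0.268
¬¬w = 1 − 0.268 = 0.732
u ∧ w = min(0.572, 0.732) = 0.572
v ⇒ (u ∧ w) = min(1, 1 − 0.169 + 0.572) = min(1, 1.403) = 1.000
¬(v ⇒ (u ∧ w)) = 1 − 1.000 = 0.000
¬¬w ∧ ¬(v ⇒ (u ∧ w)) = min(0.732, 0.000) = 0.000
w ⇒ (¬¬w ∧ ¬(v ⇒ (u ∧ w))) = min(1, 1 − 0.732 + 0.000) = min(1, 0.268) = 0.268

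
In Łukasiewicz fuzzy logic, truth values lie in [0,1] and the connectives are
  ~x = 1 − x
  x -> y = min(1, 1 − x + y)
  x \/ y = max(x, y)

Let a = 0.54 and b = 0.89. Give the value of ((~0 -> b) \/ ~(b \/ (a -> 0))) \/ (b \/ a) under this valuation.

~0 = 1 − 0.00 = 1.00
~0 -> b = min(1, 1 − 1.00 + 0.89) = min(1, 0.89) = 0.89
a -> 0 = min(1, 1 − 0.54 + 0.00) = min(1, 0.46) = 0.46
b \/ (a -> 0) = max(0.89, 0.46) = 0.89
~(b \/ (a -> 0)) = 1 − 0.89 = 0.11
(~0 -> b) \/ ~(b \/ (a -> 0)) = max(0.89, 0.11) = 0.89
b \/ a = max(0.89, 0.54) = 0.89
((~0 -> b) \/ ~(b \/ (a -> 0))) \/ (b \/ a) = max(0.89, 0.89) = 0.89

0.89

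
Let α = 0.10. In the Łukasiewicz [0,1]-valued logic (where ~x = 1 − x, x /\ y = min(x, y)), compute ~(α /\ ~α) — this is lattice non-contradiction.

0.90

~α = 1 − 0.10 = 0.90
α /\ ~α = min(0.10, 0.90) = 0.10
~(α /\ ~α) = 1 − 0.10 = 0.90
(The value 0.90 < 1 shows this instance is not satisfied; not a Ł∞-tautology — its value is 1 − min(a, 1−a).)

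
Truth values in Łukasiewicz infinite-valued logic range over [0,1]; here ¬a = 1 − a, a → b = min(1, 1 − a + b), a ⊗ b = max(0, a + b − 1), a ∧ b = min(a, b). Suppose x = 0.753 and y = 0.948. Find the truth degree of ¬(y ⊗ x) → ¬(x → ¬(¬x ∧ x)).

y ⊗ x = max(0, 0.948 + 0.753 − 1) = max(0, 0.701) = 0.701
¬(y ⊗ x) = 1 − 0.701 = 0.299
¬x = 1 − 0.753 = 0.247
¬x ∧ x = min(0.247, 0.753) = 0.247
¬(¬x ∧ x) = 1 − 0.247 = 0.753
x → ¬(¬x ∧ x) = min(1, 1 − 0.753 + 0.753) = min(1, 1.000) = 1.000
¬(x → ¬(¬x ∧ x)) = 1 − 1.000 = 0.000
¬(y ⊗ x) → ¬(x → ¬(¬x ∧ x)) = min(1, 1 − 0.299 + 0.000) = min(1, 0.701) = 0.701

0.701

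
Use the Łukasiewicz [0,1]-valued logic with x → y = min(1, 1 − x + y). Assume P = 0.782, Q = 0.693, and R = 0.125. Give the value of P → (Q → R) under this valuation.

Q → R = min(1, 1 − 0.693 + 0.125) = min(1, 0.432) = 0.432
P → (Q → R) = min(1, 1 − 0.782 + 0.432) = min(1, 0.650) = 0.650

0.650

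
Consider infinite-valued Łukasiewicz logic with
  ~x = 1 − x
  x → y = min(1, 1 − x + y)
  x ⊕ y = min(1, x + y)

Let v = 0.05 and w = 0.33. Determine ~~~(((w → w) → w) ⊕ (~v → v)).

0.57

w → w = min(1, 1 − 0.33 + 0.33) = min(1, 1.00) = 1.00
(w → w) → w = min(1, 1 − 1.00 + 0.33) = min(1, 0.33) = 0.33
~v = 1 − 0.05 = 0.95
~v → v = min(1, 1 − 0.95 + 0.05) = min(1, 0.10) = 0.10
((w → w) → w) ⊕ (~v → v) = min(1, 0.33 + 0.10) = min(1, 0.43) = 0.43
~(((w → w) → w) ⊕ (~v → v)) = 1 − 0.43 = 0.57
~~(((w → w) → w) ⊕ (~v → v)) = 1 − 0.57 = 0.43
~~~(((w → w) → w) ⊕ (~v → v)) = 1 − 0.43 = 0.57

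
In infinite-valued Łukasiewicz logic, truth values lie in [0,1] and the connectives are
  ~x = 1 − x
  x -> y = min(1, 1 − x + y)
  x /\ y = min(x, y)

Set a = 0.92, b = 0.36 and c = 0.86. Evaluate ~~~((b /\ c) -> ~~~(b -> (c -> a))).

b /\ c = min(0.36, 0.86) = 0.36
c -> a = min(1, 1 − 0.86 + 0.92) = min(1, 1.06) = 1.00
b -> (c -> a) = min(1, 1 − 0.36 + 1.00) = min(1, 1.64) = 1.00
~(b -> (c -> a)) = 1 − 1.00 = 0.00
~~(b -> (c -> a)) = 1 − 0.00 = 1.00
~~~(b -> (c -> a)) = 1 − 1.00 = 0.00
(b /\ c) -> ~~~(b -> (c -> a)) = min(1, 1 − 0.36 + 0.00) = min(1, 0.64) = 0.64
~((b /\ c) -> ~~~(b -> (c -> a))) = 1 − 0.64 = 0.36
~~((b /\ c) -> ~~~(b -> (c -> a))) = 1 − 0.36 = 0.64
~~~((b /\ c) -> ~~~(b -> (c -> a))) = 1 − 0.64 = 0.36

0.36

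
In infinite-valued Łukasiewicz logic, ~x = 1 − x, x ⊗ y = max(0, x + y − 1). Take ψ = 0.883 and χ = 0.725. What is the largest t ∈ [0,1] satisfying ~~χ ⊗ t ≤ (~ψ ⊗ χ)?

0.275

~χ = 1 − 0.725 = 0.275
~~χ = 1 − 0.275 = 0.725
So the left factor is ~~χ = 0.725.
~ψ = 1 − 0.883 = 0.117
~ψ ⊗ χ = max(0, 0.117 + 0.725 − 1) = max(0, -0.158) = 0.000
So the right-hand bound is ~ψ ⊗ χ = 0.000.
The residuum of the Łukasiewicz t-norm gives the supremum: min(1, 1 − 0.725 + 0.000).
1 − 0.725 + 0.000 = 0.275, so t = min(1, 0.275) = 0.275.
Check: 0.725 ⊗ 0.275 = max(0, 0.000) = 0.000 ≤ 0.000.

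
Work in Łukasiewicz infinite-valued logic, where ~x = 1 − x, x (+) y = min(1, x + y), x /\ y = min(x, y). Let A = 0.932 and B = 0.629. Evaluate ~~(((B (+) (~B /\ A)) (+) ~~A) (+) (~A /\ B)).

1.000

~B = 1 − 0.629 = 0.371
~B /\ A = min(0.371, 0.932) = 0.371
B (+) (~B /\ A) = min(1, 0.629 + 0.371) = min(1, 1.000) = 1.000
~A = 1 − 0.932 = 0.068
~~A = 1 − 0.068 = 0.932
(B (+) (~B /\ A)) (+) ~~A = min(1, 1.000 + 0.932) = min(1, 1.932) = 1.000
~A /\ B = min(0.068, 0.629) = 0.068
((B (+) (~B /\ A)) (+) ~~A) (+) (~A /\ B) = min(1, 1.000 + 0.068) = min(1, 1.068) = 1.000
~(((B (+) (~B /\ A)) (+) ~~A) (+) (~A /\ B)) = 1 − 1.000 = 0.000
~~(((B (+) (~B /\ A)) (+) ~~A) (+) (~A /\ B)) = 1 − 0.000 = 1.000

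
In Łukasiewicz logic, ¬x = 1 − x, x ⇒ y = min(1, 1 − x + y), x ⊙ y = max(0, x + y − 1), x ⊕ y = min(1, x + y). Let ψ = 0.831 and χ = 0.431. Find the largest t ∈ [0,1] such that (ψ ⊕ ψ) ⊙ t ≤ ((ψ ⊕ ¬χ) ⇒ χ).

ψ ⊕ ψ = min(1, 0.831 + 0.831) = min(1, 1.662) = 1.000
So the left factor is ψ ⊕ ψ = 1.000.
¬χ = 1 − 0.431 = 0.569
ψ ⊕ ¬χ = min(1, 0.831 + 0.569) = min(1, 1.400) = 1.000
(ψ ⊕ ¬χ) ⇒ χ = min(1, 1 − 1.000 + 0.431) = min(1, 0.431) = 0.431
So the right-hand bound is (ψ ⊕ ¬χ) ⇒ χ = 0.431.
The residuum of the Łukasiewicz t-norm gives the supremum: min(1, 1 − 1.000 + 0.431).
1 − 1.000 + 0.431 = 0.431, so t = min(1, 0.431) = 0.431.
Check: 1.000 ⊙ 0.431 = max(0, 0.431) = 0.431 ≤ 0.431.

0.431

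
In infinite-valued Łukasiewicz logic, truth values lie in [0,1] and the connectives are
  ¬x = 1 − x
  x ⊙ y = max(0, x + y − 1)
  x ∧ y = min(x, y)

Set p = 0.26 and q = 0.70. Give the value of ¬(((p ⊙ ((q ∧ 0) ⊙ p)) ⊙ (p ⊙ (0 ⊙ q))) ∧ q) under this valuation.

q ∧ 0 = min(0.70, 0.00) = 0.00
(q ∧ 0) ⊙ p = max(0, 0.00 + 0.26 − 1) = max(0, -0.74) = 0.00
p ⊙ ((q ∧ 0) ⊙ p) = max(0, 0.26 + 0.00 − 1) = max(0, -0.74) = 0.00
0 ⊙ q = max(0, 0.00 + 0.70 − 1) = max(0, -0.30) = 0.00
p ⊙ (0 ⊙ q) = max(0, 0.26 + 0.00 − 1) = max(0, -0.74) = 0.00
(p ⊙ ((q ∧ 0) ⊙ p)) ⊙ (p ⊙ (0 ⊙ q)) = max(0, 0.00 + 0.00 − 1) = max(0, -1.00) = 0.00
((p ⊙ ((q ∧ 0) ⊙ p)) ⊙ (p ⊙ (0 ⊙ q))) ∧ q = min(0.00, 0.70) = 0.00
¬(((p ⊙ ((q ∧ 0) ⊙ p)) ⊙ (p ⊙ (0 ⊙ q))) ∧ q) = 1 − 0.00 = 1.00

1.00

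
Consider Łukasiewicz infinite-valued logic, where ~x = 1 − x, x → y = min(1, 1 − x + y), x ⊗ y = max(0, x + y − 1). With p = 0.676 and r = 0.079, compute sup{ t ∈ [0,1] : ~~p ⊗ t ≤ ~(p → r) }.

0.921

~p = 1 − 0.676 = 0.324
~~p = 1 − 0.324 = 0.676
So the left factor is ~~p = 0.676.
p → r = min(1, 1 − 0.676 + 0.079) = min(1, 0.403) = 0.403
~(p → r) = 1 − 0.403 = 0.597
So the right-hand bound is ~(p → r) = 0.597.
The residuum of the Łukasiewicz t-norm gives the supremum: min(1, 1 − 0.676 + 0.597).
1 − 0.676 + 0.597 = 0.921, so t = min(1, 0.921) = 0.921.
Check: 0.676 ⊗ 0.921 = max(0, 0.597) = 0.597 ≤ 0.597.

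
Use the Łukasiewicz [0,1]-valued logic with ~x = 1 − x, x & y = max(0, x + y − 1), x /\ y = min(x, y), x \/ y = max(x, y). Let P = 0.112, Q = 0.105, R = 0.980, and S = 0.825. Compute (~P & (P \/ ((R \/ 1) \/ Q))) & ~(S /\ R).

~P = 1 − 0.112 = 0.888
R \/ 1 = max(0.980, 1.000) = 1.000
(R \/ 1) \/ Q = max(1.000, 0.105) = 1.000
P \/ ((R \/ 1) \/ Q) = max(0.112, 1.000) = 1.000
~P & (P \/ ((R \/ 1) \/ Q)) = max(0, 0.888 + 1.000 − 1) = max(0, 0.888) = 0.888
S /\ R = min(0.825, 0.980) = 0.825
~(S /\ R) = 1 − 0.825 = 0.175
(~P & (P \/ ((R \/ 1) \/ Q))) & ~(S /\ R) = max(0, 0.888 + 0.175 − 1) = max(0, 0.063) = 0.063

0.063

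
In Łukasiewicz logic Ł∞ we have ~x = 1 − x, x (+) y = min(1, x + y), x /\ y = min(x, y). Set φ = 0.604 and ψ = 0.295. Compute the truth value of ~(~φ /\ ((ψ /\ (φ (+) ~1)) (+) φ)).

0.604

~φ = 1 − 0.604 = 0.396
~1 = 1 − 1.000 = 0.000
φ (+) ~1 = min(1, 0.604 + 0.000) = min(1, 0.604) = 0.604
ψ /\ (φ (+) ~1) = min(0.295, 0.604) = 0.295
(ψ /\ (φ (+) ~1)) (+) φ = min(1, 0.295 + 0.604) = min(1, 0.899) = 0.899
~φ /\ ((ψ /\ (φ (+) ~1)) (+) φ) = min(0.396, 0.899) = 0.396
~(~φ /\ ((ψ /\ (φ (+) ~1)) (+) φ)) = 1 − 0.396 = 0.604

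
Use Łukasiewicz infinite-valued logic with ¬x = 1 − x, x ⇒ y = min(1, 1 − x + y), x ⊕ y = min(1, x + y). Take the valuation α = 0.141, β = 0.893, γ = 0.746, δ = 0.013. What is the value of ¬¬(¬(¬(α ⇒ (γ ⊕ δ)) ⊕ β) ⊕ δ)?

0.120

γ ⊕ δ = min(1, 0.746 + 0.013) = min(1, 0.759) = 0.759
α ⇒ (γ ⊕ δ) = min(1, 1 − 0.141 + 0.759) = min(1, 1.618) = 1.000
¬(α ⇒ (γ ⊕ δ)) = 1 − 1.000 = 0.000
¬(α ⇒ (γ ⊕ δ)) ⊕ β = min(1, 0.000 + 0.893) = min(1, 0.893) = 0.893
¬(¬(α ⇒ (γ ⊕ δ)) ⊕ β) = 1 − 0.893 = 0.107
¬(¬(α ⇒ (γ ⊕ δ)) ⊕ β) ⊕ δ = min(1, 0.107 + 0.013) = min(1, 0.120) = 0.120
¬(¬(¬(α ⇒ (γ ⊕ δ)) ⊕ β) ⊕ δ) = 1 − 0.120 = 0.880
¬¬(¬(¬(α ⇒ (γ ⊕ δ)) ⊕ β) ⊕ δ) = 1 − 0.880 = 0.120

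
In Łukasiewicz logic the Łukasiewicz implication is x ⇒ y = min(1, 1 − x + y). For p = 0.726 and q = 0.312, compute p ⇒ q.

0.586

p ⇒ q = min(1, 1 − 0.726 + 0.312) = min(1, 0.586) = 0.586
For comparison, the Gödel implication (1 if x ≤ y else y) would give 0.312.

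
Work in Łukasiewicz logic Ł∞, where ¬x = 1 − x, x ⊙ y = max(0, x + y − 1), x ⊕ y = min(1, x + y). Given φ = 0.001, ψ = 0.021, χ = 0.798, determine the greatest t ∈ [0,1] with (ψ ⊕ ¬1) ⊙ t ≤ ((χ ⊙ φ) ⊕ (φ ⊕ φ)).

¬1 = 1 − 1.000 = 0.000
ψ ⊕ ¬1 = min(1, 0.021 + 0.000) = min(1, 0.021) = 0.021
So the left factor is ψ ⊕ ¬1 = 0.021.
χ ⊙ φ = max(0, 0.798 + 0.001 − 1) = max(0, -0.201) = 0.000
φ ⊕ φ = min(1, 0.001 + 0.001) = min(1, 0.002) = 0.002
(χ ⊙ φ) ⊕ (φ ⊕ φ) = min(1, 0.000 + 0.002) = min(1, 0.002) = 0.002
So the right-hand bound is (χ ⊙ φ) ⊕ (φ ⊕ φ) = 0.002.
The residuum of the Łukasiewicz t-norm gives the supremum: min(1, 1 − 0.021 + 0.002).
1 − 0.021 + 0.002 = 0.981, so t = min(1, 0.981) = 0.981.
Check: 0.021 ⊙ 0.981 = max(0, 0.002) = 0.002 ≤ 0.002.

0.981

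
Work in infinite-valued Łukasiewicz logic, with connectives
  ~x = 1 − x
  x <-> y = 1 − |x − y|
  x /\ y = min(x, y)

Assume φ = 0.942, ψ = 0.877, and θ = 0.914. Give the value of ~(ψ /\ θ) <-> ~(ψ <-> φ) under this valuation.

0.942

ψ /\ θ = min(0.877, 0.914) = 0.877
~(ψ /\ θ) = 1 − 0.877 = 0.123
ψ <-> φ = 1 − |0.877 − 0.942| = 1 − 0.065 = 0.935
~(ψ <-> φ) = 1 − 0.935 = 0.065
~(ψ /\ θ) <-> ~(ψ <-> φ) = 1 − |0.123 − 0.065| = 1 − 0.058 = 0.942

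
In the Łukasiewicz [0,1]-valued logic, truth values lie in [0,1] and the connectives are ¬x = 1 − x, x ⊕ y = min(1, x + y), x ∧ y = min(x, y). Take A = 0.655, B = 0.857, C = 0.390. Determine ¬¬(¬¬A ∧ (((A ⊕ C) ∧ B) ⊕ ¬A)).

¬A = 1 − 0.655 = 0.345
¬¬A = 1 − 0.345 = 0.655
A ⊕ C = min(1, 0.655 + 0.390) = min(1, 1.045) = 1.000
(A ⊕ C) ∧ B = min(1.000, 0.857) = 0.857
((A ⊕ C) ∧ B) ⊕ ¬A = min(1, 0.857 + 0.345) = min(1, 1.202) = 1.000
¬¬A ∧ (((A ⊕ C) ∧ B) ⊕ ¬A) = min(0.655, 1.000) = 0.655
¬(¬¬A ∧ (((A ⊕ C) ∧ B) ⊕ ¬A)) = 1 − 0.655 = 0.345
¬¬(¬¬A ∧ (((A ⊕ C) ∧ B) ⊕ ¬A)) = 1 − 0.345 = 0.655

0.655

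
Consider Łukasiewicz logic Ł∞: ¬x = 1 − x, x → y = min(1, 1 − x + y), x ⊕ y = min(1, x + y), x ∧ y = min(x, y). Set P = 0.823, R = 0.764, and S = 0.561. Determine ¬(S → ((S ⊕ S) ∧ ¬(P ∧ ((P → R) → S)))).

S ⊕ S = min(1, 0.561 + 0.561) = min(1, 1.122) = 1.000
P → R = min(1, 1 − 0.823 + 0.764) = min(1, 0.941) = 0.941
(P → R) → S = min(1, 1 − 0.941 + 0.561) = min(1, 0.620) = 0.620
P ∧ ((P → R) → S) = min(0.823, 0.620) = 0.620
¬(P ∧ ((P → R) → S)) = 1 − 0.620 = 0.380
(S ⊕ S) ∧ ¬(P ∧ ((P → R) → S)) = min(1.000, 0.380) = 0.380
S → ((S ⊕ S) ∧ ¬(P ∧ ((P → R) → S))) = min(1, 1 − 0.561 + 0.380) = min(1, 0.819) = 0.819
¬(S → ((S ⊕ S) ∧ ¬(P ∧ ((P → R) → S)))) = 1 − 0.819 = 0.181

0.181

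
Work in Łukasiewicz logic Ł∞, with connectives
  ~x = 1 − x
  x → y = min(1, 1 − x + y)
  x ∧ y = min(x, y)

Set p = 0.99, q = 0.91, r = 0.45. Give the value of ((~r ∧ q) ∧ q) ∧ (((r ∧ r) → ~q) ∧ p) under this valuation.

0.55

~r = 1 − 0.45 = 0.55
~r ∧ q = min(0.55, 0.91) = 0.55
(~r ∧ q) ∧ q = min(0.55, 0.91) = 0.55
r ∧ r = min(0.45, 0.45) = 0.45
~q = 1 − 0.91 = 0.09
(r ∧ r) → ~q = min(1, 1 − 0.45 + 0.09) = min(1, 0.64) = 0.64
((r ∧ r) → ~q) ∧ p = min(0.64, 0.99) = 0.64
((~r ∧ q) ∧ q) ∧ (((r ∧ r) → ~q) ∧ p) = min(0.55, 0.64) = 0.55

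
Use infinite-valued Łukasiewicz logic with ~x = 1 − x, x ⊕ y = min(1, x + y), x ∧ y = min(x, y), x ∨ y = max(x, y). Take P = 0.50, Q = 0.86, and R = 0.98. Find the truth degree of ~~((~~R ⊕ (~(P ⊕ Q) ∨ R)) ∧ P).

~R = 1 − 0.98 = 0.02
~~R = 1 − 0.02 = 0.98
P ⊕ Q = min(1, 0.50 + 0.86) = min(1, 1.36) = 1.00
~(P ⊕ Q) = 1 − 1.00 = 0.00
~(P ⊕ Q) ∨ R = max(0.00, 0.98) = 0.98
~~R ⊕ (~(P ⊕ Q) ∨ R) = min(1, 0.98 + 0.98) = min(1, 1.96) = 1.00
(~~R ⊕ (~(P ⊕ Q) ∨ R)) ∧ P = min(1.00, 0.50) = 0.50
~((~~R ⊕ (~(P ⊕ Q) ∨ R)) ∧ P) = 1 − 0.50 = 0.50
~~((~~R ⊕ (~(P ⊕ Q) ∨ R)) ∧ P) = 1 − 0.50 = 0.50

0.50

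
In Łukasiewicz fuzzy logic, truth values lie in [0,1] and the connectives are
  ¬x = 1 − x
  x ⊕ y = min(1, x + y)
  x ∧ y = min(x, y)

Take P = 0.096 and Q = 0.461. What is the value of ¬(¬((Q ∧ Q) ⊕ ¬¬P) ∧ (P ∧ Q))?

Q ∧ Q = min(0.461, 0.461) = 0.461
¬P = 1 − 0.096 = 0.904
¬¬P = 1 − 0.904 = 0.096
(Q ∧ Q) ⊕ ¬¬P = min(1, 0.461 + 0.096) = min(1, 0.557) = 0.557
¬((Q ∧ Q) ⊕ ¬¬P) = 1 − 0.557 = 0.443
P ∧ Q = min(0.096, 0.461) = 0.096
¬((Q ∧ Q) ⊕ ¬¬P) ∧ (P ∧ Q) = min(0.443, 0.096) = 0.096
¬(¬((Q ∧ Q) ⊕ ¬¬P) ∧ (P ∧ Q)) = 1 − 0.096 = 0.904

0.904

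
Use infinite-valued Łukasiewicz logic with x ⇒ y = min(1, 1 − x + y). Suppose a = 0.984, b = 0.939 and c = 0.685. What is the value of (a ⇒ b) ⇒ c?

0.730

a ⇒ b = min(1, 1 − 0.984 + 0.939) = min(1, 0.955) = 0.955
(a ⇒ b) ⇒ c = min(1, 1 − 0.955 + 0.685) = min(1, 0.730) = 0.730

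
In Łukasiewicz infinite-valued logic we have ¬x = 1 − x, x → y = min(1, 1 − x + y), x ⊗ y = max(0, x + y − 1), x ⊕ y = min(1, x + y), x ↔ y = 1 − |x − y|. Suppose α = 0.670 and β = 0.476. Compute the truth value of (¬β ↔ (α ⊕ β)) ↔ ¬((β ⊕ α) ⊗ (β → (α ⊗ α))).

¬β = 1 − 0.476 = 0.524
α ⊕ β = min(1, 0.670 + 0.476) = min(1, 1.146) = 1.000
¬β ↔ (α ⊕ β) = 1 − |0.524 − 1.000| = 1 − 0.476 = 0.524
β ⊕ α = min(1, 0.476 + 0.670) = min(1, 1.146) = 1.000
α ⊗ α = max(0, 0.670 + 0.670 − 1) = max(0, 0.340) = 0.340
β → (α ⊗ α) = min(1, 1 − 0.476 + 0.340) = min(1, 0.864) = 0.864
(β ⊕ α) ⊗ (β → (α ⊗ α)) = max(0, 1.000 + 0.864 − 1) = max(0, 0.864) = 0.864
¬((β ⊕ α) ⊗ (β → (α ⊗ α))) = 1 − 0.864 = 0.136
(¬β ↔ (α ⊕ β)) ↔ ¬((β ⊕ α) ⊗ (β → (α ⊗ α))) = 1 − |0.524 − 0.136| = 1 − 0.388 = 0.612

0.612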